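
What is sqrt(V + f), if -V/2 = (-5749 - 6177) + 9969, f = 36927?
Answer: sqrt(40841) ≈ 202.09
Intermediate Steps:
V = 3914 (V = -2*((-5749 - 6177) + 9969) = -2*(-11926 + 9969) = -2*(-1957) = 3914)
sqrt(V + f) = sqrt(3914 + 36927) = sqrt(40841)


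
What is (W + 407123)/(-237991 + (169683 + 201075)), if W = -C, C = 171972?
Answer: 235151/132767 ≈ 1.7712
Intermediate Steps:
W = -171972 (W = -1*171972 = -171972)
(W + 407123)/(-237991 + (169683 + 201075)) = (-171972 + 407123)/(-237991 + (169683 + 201075)) = 235151/(-237991 + 370758) = 235151/132767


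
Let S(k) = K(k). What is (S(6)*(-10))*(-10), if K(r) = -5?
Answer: -500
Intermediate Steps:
S(k) = -5
(S(6)*(-10))*(-10) = -5*(-10)*(-10) = 50*(-10) = -500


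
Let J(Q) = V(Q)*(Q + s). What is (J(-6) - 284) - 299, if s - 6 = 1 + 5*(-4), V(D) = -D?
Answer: -697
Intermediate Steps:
s = -13 (s = 6 + (1 + 5*(-4)) = 6 + (1 - 20) = 6 - 19 = -13)
J(Q) = -Q*(-13 + Q) (J(Q) = (-Q)*(Q - 13) = (-Q)*(-13 + Q) = -Q*(-13 + Q))
(J(-6) - 284) - 299 = (-6*(13 - 1*(-6)) - 284) - 299 = (-6*(13 + 6) - 284) - 299 = (-6*19 - 284) - 299 = (-114 - 284) - 299 = -398 - 299 = -697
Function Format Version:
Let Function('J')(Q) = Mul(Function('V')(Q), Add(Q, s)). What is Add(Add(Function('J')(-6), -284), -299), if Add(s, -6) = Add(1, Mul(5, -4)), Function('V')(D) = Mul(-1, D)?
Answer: -697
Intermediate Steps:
s = -13 (s = Add(6, Add(1, Mul(5, -4))) = Add(6, Add(1, -20)) = Add(6, -19) = -13)
Function('J')(Q) = Mul(-1, Q, Add(-13, Q)) (Function('J')(Q) = Mul(Mul(-1, Q), Add(Q, -13)) = Mul(Mul(-1, Q), Add(-13, Q)) = Mul(-1, Q, Add(-13, Q)))
Add(Add(Function('J')(-6), -284), -299) = Add(Add(Mul(-6, Add(13, Mul(-1, -6))), -284), -299) = Add(Add(Mul(-6, Add(13, 6)), -284), -299) = Add(Add(Mul(-6, 19), -284), -299) = Add(Add(-114, -284), -299) = Add(-398, -299) = -697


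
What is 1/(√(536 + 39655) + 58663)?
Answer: 58663/3441307378 - √40191/3441307378 ≈ 1.6988e-5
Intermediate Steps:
1/(√(536 + 39655) + 58663) = 1/(√40191 + 58663) = 1/(58663 + √40191)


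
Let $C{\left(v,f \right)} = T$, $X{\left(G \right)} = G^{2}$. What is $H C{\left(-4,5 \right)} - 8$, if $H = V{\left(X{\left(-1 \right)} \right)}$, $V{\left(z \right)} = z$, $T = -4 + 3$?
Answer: $-9$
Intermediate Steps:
$T = -1$
$C{\left(v,f \right)} = -1$
$H = 1$ ($H = \left(-1\right)^{2} = 1$)
$H C{\left(-4,5 \right)} - 8 = 1 \left(-1\right) - 8 = -1 - 8 = -9$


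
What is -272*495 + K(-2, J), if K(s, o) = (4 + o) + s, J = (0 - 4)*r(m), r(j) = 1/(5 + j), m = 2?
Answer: -942470/7 ≈ -1.3464e+5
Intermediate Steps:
J = -4/7 (J = (0 - 4)/(5 + 2) = -4/7 ≈ -0.57143)
K(s, o) = 4 + o + s
-272*495 + K(-2, J) = -272*495 + (4 - 4/7 - 2) = -134640 + 10/7 = -942470/7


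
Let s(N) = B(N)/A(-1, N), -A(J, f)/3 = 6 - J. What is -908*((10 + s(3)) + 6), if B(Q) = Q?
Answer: -100788/7 ≈ -14398.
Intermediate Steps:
A(J, f) = -18 + 3*J (A(J, f) = -3*(6 - J) = -18 + 3*J)
s(N) = -N/21 (s(N) = N/(-18 + 3*(-1)) = N/(-18 - 3) = N/(-21) = N*(-1/21) = -N/21)
-908*((10 + s(3)) + 6) = -908*((10 - 1/21*3) + 6) = -908*((10 - ⅐) + 6) = -908*(69/7 + 6) = -908*111/7 = -100788/7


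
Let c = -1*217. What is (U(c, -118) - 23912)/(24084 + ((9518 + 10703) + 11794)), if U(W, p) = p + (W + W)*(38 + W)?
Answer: 53656/56099 ≈ 0.95645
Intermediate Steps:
c = -217
U(W, p) = p + 2*W*(38 + W) (U(W, p) = p + (2*W)*(38 + W) = p + 2*W*(38 + W))
(U(c, -118) - 23912)/(24084 + ((9518 + 10703) + 11794)) = ((-118 + 2*(-217)**2 + 76*(-217)) - 23912)/(24084 + ((9518 + 10703) + 11794)) = ((-118 + 2*47089 - 16492) - 23912)/(24084 + (20221 + 11794)) = ((-118 + 94178 - 16492) - 23912)/(24084 + 32015) = (77568 - 23912)/56099 = 53656*(1/56099) = 53656/56099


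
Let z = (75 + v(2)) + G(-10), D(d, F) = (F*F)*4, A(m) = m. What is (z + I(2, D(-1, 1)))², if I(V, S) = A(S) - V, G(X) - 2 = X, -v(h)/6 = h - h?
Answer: 4761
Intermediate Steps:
v(h) = 0 (v(h) = -6*(h - h) = -6*0 = 0)
G(X) = 2 + X
D(d, F) = 4*F² (D(d, F) = F²*4 = 4*F²)
I(V, S) = S - V
z = 67 (z = (75 + 0) + (2 - 10) = 75 - 8 = 67)
(z + I(2, D(-1, 1)))² = (67 + (4*1² - 1*2))² = (67 + (4*1 - 2))² = (67 + (4 - 2))² = (67 + 2)² = 69² = 4761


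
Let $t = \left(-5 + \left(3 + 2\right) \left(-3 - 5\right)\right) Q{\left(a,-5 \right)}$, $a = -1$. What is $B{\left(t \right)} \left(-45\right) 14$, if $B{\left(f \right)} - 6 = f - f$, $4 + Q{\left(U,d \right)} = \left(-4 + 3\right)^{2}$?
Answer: $-3780$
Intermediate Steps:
$Q{\left(U,d \right)} = -3$ ($Q{\left(U,d \right)} = -4 + \left(-4 + 3\right)^{2} = -4 + \left(-1\right)^{2} = -4 + 1 = -3$)
$t = 135$ ($t = \left(-5 + \left(3 + 2\right) \left(-3 - 5\right)\right) \left(-3\right) = \left(-5 + 5 \left(-8\right)\right) \left(-3\right) = \left(-5 - 40\right) \left(-3\right) = \left(-45\right) \left(-3\right) = 135$)
$B{\left(f \right)} = 6$ ($B{\left(f \right)} = 6 + \left(f - f\right) = 6 + 0 = 6$)
$B{\left(t \right)} \left(-45\right) 14 = 6 \left(-45\right) 14 = \left(-270\right) 14 = -3780$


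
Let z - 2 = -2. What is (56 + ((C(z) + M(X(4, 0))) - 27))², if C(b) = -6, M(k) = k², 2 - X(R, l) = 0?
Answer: 729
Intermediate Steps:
z = 0 (z = 2 - 2 = 0)
X(R, l) = 2 (X(R, l) = 2 - 1*0 = 2 + 0 = 2)
(56 + ((C(z) + M(X(4, 0))) - 27))² = (56 + ((-6 + 2²) - 27))² = (56 + ((-6 + 4) - 27))² = (56 + (-2 - 27))² = (56 - 29)² = 27² = 729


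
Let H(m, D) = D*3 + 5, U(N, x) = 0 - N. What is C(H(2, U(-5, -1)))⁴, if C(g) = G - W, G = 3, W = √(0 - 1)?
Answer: (3 - I)⁴ ≈ 28.0 - 96.0*I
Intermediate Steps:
U(N, x) = -N
H(m, D) = 5 + 3*D (H(m, D) = 3*D + 5 = 5 + 3*D)
W = I (W = √(-1) = I ≈ 1.0*I)
C(g) = 3 - I
C(H(2, U(-5, -1)))⁴ = (3 - I)⁴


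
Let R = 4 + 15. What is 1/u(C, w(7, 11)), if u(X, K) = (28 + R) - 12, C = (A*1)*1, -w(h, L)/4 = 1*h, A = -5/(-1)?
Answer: 1/35 ≈ 0.028571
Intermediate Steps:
R = 19
A = 5 (A = -5*(-1) = 5)
w(h, L) = -4*h
C = 5 (C = (5*1)*1 = 5*1 = 5)
u(X, K) = 35 (u(X, K) = (28 + 19) - 12 = 47 - 12 = 35)
1/u(C, w(7, 11)) = 1/35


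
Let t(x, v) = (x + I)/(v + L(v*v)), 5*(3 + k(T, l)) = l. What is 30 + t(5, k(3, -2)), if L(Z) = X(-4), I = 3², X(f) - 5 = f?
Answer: 145/6 ≈ 24.167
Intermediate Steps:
X(f) = 5 + f
I = 9
L(Z) = 1 (L(Z) = 5 - 4 = 1)
k(T, l) = -3 + l/5
t(x, v) = (9 + x)/(1 + v) (t(x, v) = (x + 9)/(v + 1) = (9 + x)/(1 + v))
30 + t(5, k(3, -2)) = 30 + (9 + 5)/(1 + (-3 + (⅕)*(-2))) = 30 + 14/(1 + (-3 - ⅖)) = 30 + 14/(1 - 17/5) = 30 + 14/(-12/5) = 30 - 5/12*14 = 30 - 35/6 = 145/6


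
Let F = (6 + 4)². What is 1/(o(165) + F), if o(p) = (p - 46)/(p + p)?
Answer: 330/33119 ≈ 0.0099641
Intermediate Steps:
F = 100 (F = 10² = 100)
o(p) = (-46 + p)/(2*p) (o(p) = (-46 + p)/((2*p)) = (-46 + p)*(1/(2*p)) = (-46 + p)/(2*p))
1/(o(165) + F) = 1/((½)*(-46 + 165)/165 + 100) = 1/((½)*(1/165)*119 + 100) = 1/(119/330 + 100) = 1/(33119/330) = 330/33119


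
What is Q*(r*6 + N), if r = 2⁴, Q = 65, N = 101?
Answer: 12805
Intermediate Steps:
r = 16
Q*(r*6 + N) = 65*(16*6 + 101) = 65*(96 + 101) = 65*197 = 12805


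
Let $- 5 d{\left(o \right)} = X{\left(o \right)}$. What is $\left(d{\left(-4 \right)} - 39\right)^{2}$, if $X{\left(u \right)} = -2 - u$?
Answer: $\frac{38809}{25} \approx 1552.4$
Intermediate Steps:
$d{\left(o \right)} = \frac{2}{5} + \frac{o}{5}$ ($d{\left(o \right)} = - \frac{-2 - o}{5} = \frac{2}{5} + \frac{o}{5}$)
$\left(d{\left(-4 \right)} - 39\right)^{2} = \left(\left(\frac{2}{5} + \frac{1}{5} \left(-4\right)\right) - 39\right)^{2} = \left(\left(\frac{2}{5} - \frac{4}{5}\right) - 39\right)^{2} = \left(- \frac{2}{5} - 39\right)^{2} = \left(- \frac{197}{5}\right)^{2} = \frac{38809}{25}$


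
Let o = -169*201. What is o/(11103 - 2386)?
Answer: -33969/8717 ≈ -3.8969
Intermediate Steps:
o = -33969
o/(11103 - 2386) = -33969/(11103 - 2386) = -33969/8717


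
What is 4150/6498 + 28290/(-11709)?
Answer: -7513115/4226949 ≈ -1.7774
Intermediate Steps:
4150/6498 + 28290/(-11709) = 4150*(1/6498) + 28290*(-1/11709) = 2075/3249 - 9430/3903 = -7513115/4226949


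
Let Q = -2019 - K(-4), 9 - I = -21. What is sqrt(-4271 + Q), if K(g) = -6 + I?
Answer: I*sqrt(6314) ≈ 79.461*I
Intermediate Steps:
I = 30 (I = 9 - 1*(-21) = 9 + 21 = 30)
K(g) = 24 (K(g) = -6 + 30 = 24)
Q = -2043 (Q = -2019 - 1*24 = -2019 - 24 = -2043)
sqrt(-4271 + Q) = sqrt(-4271 - 2043) = sqrt(-6314) = I*sqrt(6314)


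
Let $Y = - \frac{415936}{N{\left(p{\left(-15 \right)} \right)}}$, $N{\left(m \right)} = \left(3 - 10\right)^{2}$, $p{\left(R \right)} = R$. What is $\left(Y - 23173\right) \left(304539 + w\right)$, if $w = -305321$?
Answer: $\frac{1213204966}{49} \approx 2.4759 \cdot 10^{7}$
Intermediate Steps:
$N{\left(m \right)} = 49$ ($N{\left(m \right)} = \left(-7\right)^{2} = 49$)
$Y = - \frac{415936}{49} \approx -8488.5$
$\left(Y - 23173\right) \left(304539 + w\right) = \left(- \frac{415936}{49} - 23173\right) \left(304539 - 305321\right) = \left(- \frac{1551413}{49}\right) \left(-782\right) = \frac{1213204966}{49}$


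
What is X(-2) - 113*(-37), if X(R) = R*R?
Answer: 4185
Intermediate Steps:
X(R) = R²
X(-2) - 113*(-37) = (-2)² - 113*(-37) = 4 + 4181 = 4185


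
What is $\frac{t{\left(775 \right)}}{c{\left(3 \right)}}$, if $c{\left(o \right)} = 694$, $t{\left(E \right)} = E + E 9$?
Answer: $\frac{3875}{347} \approx 11.167$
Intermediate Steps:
$t{\left(E \right)} = 10 E$ ($t{\left(E \right)} = E + 9 E = 10 E$)
$\frac{t{\left(775 \right)}}{c{\left(3 \right)}} = \frac{10 \cdot 775}{694} = 7750 \cdot \frac{1}{694} = \frac{3875}{347}$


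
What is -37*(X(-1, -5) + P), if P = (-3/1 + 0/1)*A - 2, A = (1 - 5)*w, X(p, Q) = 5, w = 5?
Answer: -2331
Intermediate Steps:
A = -20 (A = (1 - 5)*5 = -4*5 = -20)
P = 58 (P = (-3/1 + 0/1)*(-20) - 2 = (-3*1 + 0*1)*(-20) - 2 = (-3 + 0)*(-20) - 2 = -3*(-20) - 2 = 60 - 2 = 58)
-37*(X(-1, -5) + P) = -37*(5 + 58) = -37*63 = -2331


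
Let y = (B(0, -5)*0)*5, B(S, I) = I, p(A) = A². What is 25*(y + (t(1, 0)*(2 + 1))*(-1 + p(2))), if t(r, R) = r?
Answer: 225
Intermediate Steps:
y = 0 (y = -5*0*5 = 0*5 = 0)
25*(y + (t(1, 0)*(2 + 1))*(-1 + p(2))) = 25*(0 + (1*(2 + 1))*(-1 + 2²)) = 25*(0 + (1*3)*(-1 + 4)) = 25*(0 + 3*3) = 25*(0 + 9) = 25*9 = 225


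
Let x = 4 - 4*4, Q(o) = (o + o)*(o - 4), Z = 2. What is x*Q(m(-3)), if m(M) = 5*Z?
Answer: -1440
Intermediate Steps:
m(M) = 10 (m(M) = 5*2 = 10)
Q(o) = 2*o*(-4 + o) (Q(o) = (2*o)*(-4 + o) = 2*o*(-4 + o))
x = -12 (x = 4 - 16 = -12)
x*Q(m(-3)) = -24*10*(-4 + 10) = -24*10*6 = -12*120 = -1440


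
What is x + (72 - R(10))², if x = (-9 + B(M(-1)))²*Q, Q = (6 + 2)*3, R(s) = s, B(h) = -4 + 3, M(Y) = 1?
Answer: 6244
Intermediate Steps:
B(h) = -1
Q = 24 (Q = 8*3 = 24)
x = 2400 (x = (-9 - 1)²*24 = (-10)²*24 = 100*24 = 2400)
x + (72 - R(10))² = 2400 + (72 - 1*10)² = 2400 + (72 - 10)² = 2400 + 62² = 2400 + 3844 = 6244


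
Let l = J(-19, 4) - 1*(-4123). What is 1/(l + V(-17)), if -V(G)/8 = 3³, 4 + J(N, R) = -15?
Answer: 1/3888 ≈ 0.00025720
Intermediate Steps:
J(N, R) = -19 (J(N, R) = -4 - 15 = -19)
V(G) = -216 (V(G) = -8*3³ = -8*27 = -216)
l = 4104 (l = -19 - 1*(-4123) = -19 + 4123 = 4104)
1/(l + V(-17)) = 1/(4104 - 216) = 1/3888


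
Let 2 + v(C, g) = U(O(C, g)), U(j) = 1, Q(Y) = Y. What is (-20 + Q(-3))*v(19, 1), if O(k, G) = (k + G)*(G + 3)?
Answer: 23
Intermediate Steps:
O(k, G) = (3 + G)*(G + k) (O(k, G) = (G + k)*(3 + G) = (3 + G)*(G + k))
v(C, g) = -1 (v(C, g) = -2 + 1 = -1)
(-20 + Q(-3))*v(19, 1) = (-20 - 3)*(-1) = -23*(-1) = 23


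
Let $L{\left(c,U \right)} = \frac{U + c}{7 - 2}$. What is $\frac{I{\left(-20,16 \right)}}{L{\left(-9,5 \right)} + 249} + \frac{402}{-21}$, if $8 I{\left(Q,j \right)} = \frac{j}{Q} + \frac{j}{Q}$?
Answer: $- \frac{166301}{8687} \approx -19.144$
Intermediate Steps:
$L{\left(c,U \right)} = \frac{U}{5} + \frac{c}{5}$ ($L{\left(c,U \right)} = \frac{U + c}{5} = \left(U + c\right) \frac{1}{5} = \frac{U}{5} + \frac{c}{5}$)
$I{\left(Q,j \right)} = \frac{j}{4 Q}$ ($I{\left(Q,j \right)} = \frac{\frac{j}{Q} + \frac{j}{Q}}{8} = \frac{2 j \frac{1}{Q}}{8} = \frac{j}{4 Q}$)
$\frac{I{\left(-20,16 \right)}}{L{\left(-9,5 \right)} + 249} + \frac{402}{-21} = \frac{\frac{1}{4} \cdot 16 \frac{1}{-20}}{\left(\frac{1}{5} \cdot 5 + \frac{1}{5} \left(-9\right)\right) + 249} + \frac{402}{-21} = \frac{\frac{1}{4} \cdot 16 \left(- \frac{1}{20}\right)}{\left(1 - \frac{9}{5}\right) + 249} + 402 \left(- \frac{1}{21}\right) = - \frac{1}{5 \left(- \frac{4}{5} + 249\right)} - \frac{134}{7} = - \frac{1}{5 \cdot \frac{1241}{5}} - \frac{134}{7} = \left(- \frac{1}{5}\right) \frac{5}{1241} - \frac{134}{7} = - \frac{1}{1241} - \frac{134}{7} = - \frac{166301}{8687}$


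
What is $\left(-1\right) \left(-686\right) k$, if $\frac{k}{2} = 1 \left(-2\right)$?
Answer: $-2744$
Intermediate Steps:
$k = -4$ ($k = 2 \cdot 1 \left(-2\right) = 2 \left(-2\right) = -4$)
$\left(-1\right) \left(-686\right) k = \left(-1\right) \left(-686\right) \left(-4\right) = 686 \left(-4\right) = -2744$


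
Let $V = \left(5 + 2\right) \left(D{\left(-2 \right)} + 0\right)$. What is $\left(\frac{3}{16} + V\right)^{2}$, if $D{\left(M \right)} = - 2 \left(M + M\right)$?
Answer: $\frac{808201}{256} \approx 3157.0$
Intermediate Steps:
$D{\left(M \right)} = - 4 M$ ($D{\left(M \right)} = - 2 \cdot 2 M = - 4 M$)
$V = 56$ ($V = \left(5 + 2\right) \left(\left(-4\right) \left(-2\right) + 0\right) = 7 \left(8 + 0\right) = 7 \cdot 8 = 56$)
$\left(\frac{3}{16} + V\right)^{2} = \left(\frac{3}{16} + 56\right)^{2} = \left(\frac{899}{16}\right)^{2} = \frac{808201}{256}$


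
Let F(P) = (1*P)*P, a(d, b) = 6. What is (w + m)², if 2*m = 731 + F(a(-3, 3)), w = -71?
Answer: 390625/4 ≈ 97656.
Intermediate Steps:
F(P) = P² (F(P) = P*P = P²)
m = 767/2 (m = (731 + 6²)/2 = (731 + 36)/2 = (½)*767 = 767/2 ≈ 383.50)
(w + m)² = (-71 + 767/2)² = (625/2)² = 390625/4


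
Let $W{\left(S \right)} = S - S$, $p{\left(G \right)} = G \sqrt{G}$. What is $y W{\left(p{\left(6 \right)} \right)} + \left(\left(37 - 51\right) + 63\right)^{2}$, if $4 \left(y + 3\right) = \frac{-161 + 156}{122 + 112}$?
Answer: $2401$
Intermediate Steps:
$p{\left(G \right)} = G^{\frac{3}{2}}$
$y = - \frac{2813}{936}$ ($y = -3 + \frac{\left(-161 + 156\right) \frac{1}{122 + 112}}{4} = -3 + \frac{\left(-5\right) \frac{1}{234}}{4} = -3 + \frac{1}{4} \left(- \frac{5}{234}\right) = -3 - \frac{5}{936} = - \frac{2813}{936} \approx -3.0053$)
$W{\left(S \right)} = 0$
$y W{\left(p{\left(6 \right)} \right)} + \left(\left(37 - 51\right) + 63\right)^{2} = \left(- \frac{2813}{936}\right) 0 + \left(\left(37 - 51\right) + 63\right)^{2} = 0 + \left(\left(37 - 51\right) + 63\right)^{2} = 0 + \left(-14 + 63\right)^{2} = 0 + 49^{2} = 0 + 2401 = 2401$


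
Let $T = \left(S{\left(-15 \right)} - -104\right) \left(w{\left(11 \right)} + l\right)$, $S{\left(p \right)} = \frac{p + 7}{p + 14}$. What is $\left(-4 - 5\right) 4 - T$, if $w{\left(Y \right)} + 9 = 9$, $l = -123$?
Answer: $13740$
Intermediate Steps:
$S{\left(p \right)} = \frac{7 + p}{14 + p}$
$w{\left(Y \right)} = 0$ ($w{\left(Y \right)} = -9 + 9 = 0$)
$T = -13776$ ($T = \left(\frac{7 - 15}{14 - 15} - -104\right) \left(0 - 123\right) = \left(\frac{1}{-1} \left(-8\right) + 104\right) \left(-123\right) = \left(\left(-1\right) \left(-8\right) + 104\right) \left(-123\right) = \left(8 + 104\right) \left(-123\right) = 112 \left(-123\right) = -13776$)
$\left(-4 - 5\right) 4 - T = \left(-4 - 5\right) 4 - -13776 = \left(-9\right) 4 + 13776 = -36 + 13776 = 13740$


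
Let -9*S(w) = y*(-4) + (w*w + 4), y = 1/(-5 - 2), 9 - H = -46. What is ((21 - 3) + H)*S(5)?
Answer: -1679/7 ≈ -239.86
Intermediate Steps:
H = 55 (H = 9 - 1*(-46) = 9 + 46 = 55)
y = -1/7 (y = 1/(-7) = -1/7 ≈ -0.14286)
S(w) = -32/63 - w**2/9 (S(w) = -(-1/7*(-4) + (w*w + 4))/9 = -(4/7 + (w**2 + 4))/9 = -(4/7 + (4 + w**2))/9 = -(32/7 + w**2)/9 = -32/63 - w**2/9)
((21 - 3) + H)*S(5) = ((21 - 3) + 55)*(-32/63 - 1/9*5**2) = (18 + 55)*(-32/63 - 1/9*25) = 73*(-32/63 - 25/9) = 73*(-23/7) = -1679/7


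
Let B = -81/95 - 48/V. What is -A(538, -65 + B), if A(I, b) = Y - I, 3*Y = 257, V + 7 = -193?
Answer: 1357/3 ≈ 452.33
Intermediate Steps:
V = -200 (V = -7 - 193 = -200)
Y = 257/3 (Y = (⅓)*257 = 257/3 ≈ 85.667)
B = -291/475 (B = -81/95 - 48/(-200) = -81*1/95 - 48*(-1/200) = -81/95 + 6/25 = -291/475 ≈ -0.61263)
A(I, b) = 257/3 - I
-A(538, -65 + B) = -(257/3 - 1*538) = -(257/3 - 538) = -1*(-1357/3) = 1357/3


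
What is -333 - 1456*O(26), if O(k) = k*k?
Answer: -984589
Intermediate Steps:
O(k) = k²
-333 - 1456*O(26) = -333 - 1456*26² = -333 - 1456*676 = -333 - 984256 = -984589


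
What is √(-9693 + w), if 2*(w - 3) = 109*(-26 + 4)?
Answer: I*√10889 ≈ 104.35*I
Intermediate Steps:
w = -1196 (w = 3 + (109*(-26 + 4))/2 = 3 + (109*(-22))/2 = 3 + (½)*(-2398) = 3 - 1199 = -1196)
√(-9693 + w) = √(-9693 - 1196) = √(-10889) = I*√10889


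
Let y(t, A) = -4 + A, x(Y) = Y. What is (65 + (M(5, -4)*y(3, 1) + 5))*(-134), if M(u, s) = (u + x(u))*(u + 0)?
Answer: 10720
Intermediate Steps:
M(u, s) = 2*u**2 (M(u, s) = (u + u)*(u + 0) = (2*u)*u = 2*u**2)
(65 + (M(5, -4)*y(3, 1) + 5))*(-134) = (65 + ((2*5**2)*(-4 + 1) + 5))*(-134) = (65 + ((2*25)*(-3) + 5))*(-134) = (65 + (50*(-3) + 5))*(-134) = (65 + (-150 + 5))*(-134) = (65 - 145)*(-134) = -80*(-134) = 10720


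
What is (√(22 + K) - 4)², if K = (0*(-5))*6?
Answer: (4 - √22)² ≈ 0.47667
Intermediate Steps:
K = 0 (K = 0*6 = 0)
(√(22 + K) - 4)² = (√(22 + 0) - 4)² = (√22 - 4)² = (-4 + √22)²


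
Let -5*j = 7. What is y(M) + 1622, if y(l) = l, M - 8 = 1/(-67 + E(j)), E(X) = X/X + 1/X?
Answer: 761203/467 ≈ 1630.0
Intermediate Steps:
j = -7/5 (j = -1/5*7 = -7/5 ≈ -1.4000)
E(X) = 1 + 1/X
M = 3729/467 (M = 8 + 1/(-67 + (1 - 7/5)/(-7/5)) = 8 + 1/(-67 - 5/7*(-2/5)) = 8 + 1/(-67 + 2/7) = 8 + 1/(-467/7) = 8 - 7/467 = 3729/467 ≈ 7.9850)
y(M) + 1622 = 3729/467 + 1622 = 761203/467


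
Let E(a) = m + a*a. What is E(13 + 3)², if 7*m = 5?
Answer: 3229209/49 ≈ 65902.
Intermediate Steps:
m = 5/7 (m = (⅐)*5 = 5/7 ≈ 0.71429)
E(a) = 5/7 + a² (E(a) = 5/7 + a*a = 5/7 + a²)
E(13 + 3)² = (5/7 + (13 + 3)²)² = (5/7 + 16²)² = (5/7 + 256)² = (1797/7)² = 3229209/49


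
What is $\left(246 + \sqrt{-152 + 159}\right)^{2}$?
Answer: $\left(246 + \sqrt{7}\right)^{2} \approx 61825.0$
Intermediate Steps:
$\left(246 + \sqrt{-152 + 159}\right)^{2} = \left(246 + \sqrt{7}\right)^{2}$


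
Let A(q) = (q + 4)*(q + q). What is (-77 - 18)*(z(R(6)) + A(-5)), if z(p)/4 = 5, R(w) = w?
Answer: -2850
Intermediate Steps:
A(q) = 2*q*(4 + q) (A(q) = (4 + q)*(2*q) = 2*q*(4 + q))
z(p) = 20 (z(p) = 4*5 = 20)
(-77 - 18)*(z(R(6)) + A(-5)) = (-77 - 18)*(20 + 2*(-5)*(4 - 5)) = -95*(20 + 2*(-5)*(-1)) = -95*(20 + 10) = -95*30 = -2850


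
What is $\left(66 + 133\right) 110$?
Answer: $21890$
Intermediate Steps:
$\left(66 + 133\right) 110 = 199 \cdot 110 = 21890$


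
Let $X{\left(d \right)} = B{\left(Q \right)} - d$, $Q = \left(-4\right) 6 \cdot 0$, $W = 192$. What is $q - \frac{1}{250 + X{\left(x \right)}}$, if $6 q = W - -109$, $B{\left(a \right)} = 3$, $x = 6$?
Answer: $\frac{74341}{1482} \approx 50.163$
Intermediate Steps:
$Q = 0$ ($Q = \left(-24\right) 0 = 0$)
$q = \frac{301}{6}$ ($q = \frac{192 - -109}{6} = \frac{192 + 109}{6} = \frac{1}{6} \cdot 301 = \frac{301}{6} \approx 50.167$)
$X{\left(d \right)} = 3 - d$
$q - \frac{1}{250 + X{\left(x \right)}} = \frac{301}{6} - \frac{1}{250 + \left(3 - 6\right)} = \frac{301}{6} - \frac{1}{250 - 3} = \frac{301}{6} - \frac{1}{247} = \frac{74341}{1482}$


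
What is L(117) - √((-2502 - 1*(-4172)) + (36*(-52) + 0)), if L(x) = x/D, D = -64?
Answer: -117/64 - I*√202 ≈ -1.8281 - 14.213*I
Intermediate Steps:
L(x) = -x/64 (L(x) = x/(-64) = x*(-1/64) = -x/64)
L(117) - √((-2502 - 1*(-4172)) + (36*(-52) + 0)) = -1/64*117 - √((-2502 - 1*(-4172)) + (36*(-52) + 0)) = -117/64 - √((-2502 + 4172) + (-1872 + 0)) = -117/64 - √(1670 - 1872) = -117/64 - √(-202) = -117/64 - I*√202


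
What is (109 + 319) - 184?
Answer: 244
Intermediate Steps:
(109 + 319) - 184 = 428 - 184 = 244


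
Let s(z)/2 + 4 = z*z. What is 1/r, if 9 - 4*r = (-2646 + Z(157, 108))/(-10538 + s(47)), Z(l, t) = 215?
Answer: 24512/52721 ≈ 0.46494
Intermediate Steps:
s(z) = -8 + 2*z² (s(z) = -8 + 2*(z*z) = -8 + 2*z²)
r = 52721/24512 (r = 9/4 - (-2646 + 215)/(4*(-10538 + (-8 + 2*47²))) = 9/4 - (-2431)/(4*(-10538 + (-8 + 2*2209))) = 9/4 - (-2431)/(4*(-10538 + (-8 + 4418))) = 9/4 - (-2431)/(4*(-10538 + 4410)) = 9/4 - (-2431)/(4*(-6128)) = 9/4 - (-2431)*(-1)/(4*6128) = 9/4 - ¼*2431/6128 = 9/4 - 2431/24512 = 52721/24512 ≈ 2.1508)
1/r = 1/(52721/24512) = 24512/52721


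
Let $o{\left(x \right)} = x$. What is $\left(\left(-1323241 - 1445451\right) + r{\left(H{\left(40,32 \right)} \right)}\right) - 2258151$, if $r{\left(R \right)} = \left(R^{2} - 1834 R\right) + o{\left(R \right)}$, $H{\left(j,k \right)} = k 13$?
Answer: $-5616315$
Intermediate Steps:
$H{\left(j,k \right)} = 13 k$
$r{\left(R \right)} = R^{2} - 1833 R$ ($r{\left(R \right)} = \left(R^{2} - 1834 R\right) + R = R^{2} - 1833 R$)
$\left(\left(-1323241 - 1445451\right) + r{\left(H{\left(40,32 \right)} \right)}\right) - 2258151 = \left(\left(-1323241 - 1445451\right) + 13 \cdot 32 \left(-1833 + 13 \cdot 32\right)\right) - 2258151 = \left(\left(-1323241 - 1445451\right) + 416 \left(-1833 + 416\right)\right) - 2258151 = \left(-2768692 + 416 \left(-1417\right)\right) - 2258151 = \left(-2768692 - 589472\right) - 2258151 = -3358164 - 2258151 = -5616315$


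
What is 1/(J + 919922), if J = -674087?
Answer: 1/245835 ≈ 4.0678e-6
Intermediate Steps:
1/(J + 919922) = 1/(-674087 + 919922) = 1/245835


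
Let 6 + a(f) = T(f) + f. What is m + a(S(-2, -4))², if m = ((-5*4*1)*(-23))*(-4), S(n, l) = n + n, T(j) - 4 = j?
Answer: -1740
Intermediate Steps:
T(j) = 4 + j
S(n, l) = 2*n
a(f) = -2 + 2*f (a(f) = -6 + ((4 + f) + f) = -6 + (4 + 2*f) = -2 + 2*f)
m = -1840 (m = (-20*1*(-23))*(-4) = -20*(-23)*(-4) = 460*(-4) = -1840)
m + a(S(-2, -4))² = -1840 + (-2 + 2*(2*(-2)))² = -1840 + (-2 + 2*(-4))² = -1840 + (-2 - 8)² = -1840 + (-10)² = -1840 + 100 = -1740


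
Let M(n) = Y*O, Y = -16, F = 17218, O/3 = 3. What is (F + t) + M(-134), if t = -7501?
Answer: 9573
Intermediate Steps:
O = 9 (O = 3*3 = 9)
M(n) = -144 (M(n) = -16*9 = -144)
(F + t) + M(-134) = (17218 - 7501) - 144 = 9717 - 144 = 9573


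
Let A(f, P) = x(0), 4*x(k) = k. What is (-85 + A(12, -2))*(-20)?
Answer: 1700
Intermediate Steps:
x(k) = k/4
A(f, P) = 0 (A(f, P) = (1/4)*0 = 0)
(-85 + A(12, -2))*(-20) = (-85 + 0)*(-20) = -85*(-20) = 1700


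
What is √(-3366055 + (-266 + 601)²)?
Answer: I*√3253830 ≈ 1803.8*I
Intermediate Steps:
√(-3366055 + (-266 + 601)²) = √(-3366055 + 335²) = √(-3366055 + 112225) = √(-3253830) = I*√3253830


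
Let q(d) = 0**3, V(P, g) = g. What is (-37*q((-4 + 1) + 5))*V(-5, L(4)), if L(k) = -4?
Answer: 0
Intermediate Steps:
q(d) = 0
(-37*q((-4 + 1) + 5))*V(-5, L(4)) = -37*0*(-4) = 0*(-4) = 0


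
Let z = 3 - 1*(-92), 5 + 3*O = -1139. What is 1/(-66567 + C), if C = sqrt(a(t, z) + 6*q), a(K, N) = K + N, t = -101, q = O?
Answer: -66567/4431167783 - I*sqrt(2294)/4431167783 ≈ -1.5022e-5 - 1.0809e-8*I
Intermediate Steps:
O = -1144/3 (O = -5/3 + (1/3)*(-1139) = -5/3 - 1139/3 = -1144/3 ≈ -381.33)
q = -1144/3 ≈ -381.33
z = 95 (z = 3 + 92 = 95)
C = I*sqrt(2294) (C = sqrt((-101 + 95) + 6*(-1144/3)) = sqrt(-6 - 2288) = sqrt(-2294) = I*sqrt(2294) ≈ 47.896*I)
1/(-66567 + C) = 1/(-66567 + I*sqrt(2294))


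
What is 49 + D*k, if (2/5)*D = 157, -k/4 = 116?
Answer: -182071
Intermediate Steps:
k = -464 (k = -4*116 = -464)
D = 785/2 (D = (5/2)*157 = 785/2 ≈ 392.50)
49 + D*k = 49 + (785/2)*(-464) = 49 - 182120 = -182071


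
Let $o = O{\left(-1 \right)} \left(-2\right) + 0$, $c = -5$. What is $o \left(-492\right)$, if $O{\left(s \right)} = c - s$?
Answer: $-3936$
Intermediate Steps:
$O{\left(s \right)} = -5 - s$
$o = 8$ ($o = \left(-5 - -1\right) \left(-2\right) + 0 = \left(-5 + 1\right) \left(-2\right) + 0 = \left(-4\right) \left(-2\right) + 0 = 8 + 0 = 8$)
$o \left(-492\right) = 8 \left(-492\right) = -3936$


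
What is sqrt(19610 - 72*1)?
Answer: sqrt(19538) ≈ 139.78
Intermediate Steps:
sqrt(19610 - 72*1) = sqrt(19610 - 72) = sqrt(19538)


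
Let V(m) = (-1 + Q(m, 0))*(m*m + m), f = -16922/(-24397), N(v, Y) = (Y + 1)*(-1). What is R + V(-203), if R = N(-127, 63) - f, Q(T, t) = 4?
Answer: 2999691816/24397 ≈ 1.2295e+5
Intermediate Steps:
N(v, Y) = -1 - Y (N(v, Y) = (1 + Y)*(-1) = -1 - Y)
f = 16922/24397 (f = -16922*(-1/24397) = 16922/24397 ≈ 0.69361)
V(m) = 3*m + 3*m² (V(m) = (-1 + 4)*(m*m + m) = 3*(m² + m) = 3*(m + m²) = 3*m + 3*m²)
R = -1578330/24397 (R = (-1 - 1*63) - 1*16922/24397 = (-1 - 63) - 16922/24397 = -64 - 16922/24397 = -1578330/24397 ≈ -64.694)
R + V(-203) = -1578330/24397 + 3*(-203)*(1 - 203) = -1578330/24397 + 3*(-203)*(-202) = -1578330/24397 + 123018 = 2999691816/24397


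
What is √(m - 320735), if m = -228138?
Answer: I*√548873 ≈ 740.86*I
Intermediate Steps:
√(m - 320735) = √(-228138 - 320735) = √(-548873) = I*√548873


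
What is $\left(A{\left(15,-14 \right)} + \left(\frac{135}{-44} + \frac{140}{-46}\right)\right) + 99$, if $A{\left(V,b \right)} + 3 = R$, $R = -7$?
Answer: $\frac{83883}{1012} \approx 82.888$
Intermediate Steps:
$A{\left(V,b \right)} = -10$ ($A{\left(V,b \right)} = -3 - 7 = -10$)
$\left(A{\left(15,-14 \right)} + \left(\frac{135}{-44} + \frac{140}{-46}\right)\right) + 99 = \left(-10 + \left(\frac{135}{-44} + \frac{140}{-46}\right)\right) + 99 = \left(-10 + \left(135 \left(- \frac{1}{44}\right) + 140 \left(- \frac{1}{46}\right)\right)\right) + 99 = \left(-10 - \frac{6185}{1012}\right) + 99 = - \frac{16305}{1012} + 99 = \frac{83883}{1012}$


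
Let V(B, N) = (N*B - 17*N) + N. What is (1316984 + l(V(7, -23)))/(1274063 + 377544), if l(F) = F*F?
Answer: 1359833/1651607 ≈ 0.82334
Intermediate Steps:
V(B, N) = -16*N + B*N (V(B, N) = (B*N - 17*N) + N = (-17*N + B*N) + N = -16*N + B*N)
l(F) = F²
(1316984 + l(V(7, -23)))/(1274063 + 377544) = (1316984 + (-23*(-16 + 7))²)/(1274063 + 377544) = (1316984 + (-23*(-9))²)/1651607 = (1316984 + 207²)*(1/1651607) = (1316984 + 42849)*(1/1651607) = 1359833*(1/1651607) = 1359833/1651607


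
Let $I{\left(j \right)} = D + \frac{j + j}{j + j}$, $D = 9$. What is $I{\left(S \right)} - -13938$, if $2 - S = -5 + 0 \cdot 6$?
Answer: $13948$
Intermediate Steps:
$S = 7$ ($S = 2 - \left(-5 + 0 \cdot 6\right) = 2 - \left(-5 + 0\right) = 2 - -5 = 2 + 5 = 7$)
$I{\left(j \right)} = 10$ ($I{\left(j \right)} = 9 + \frac{j + j}{j + j} = 9 + \frac{2 j}{2 j} = 9 + 2 j \frac{1}{2 j} = 9 + 1 = 10$)
$I{\left(S \right)} - -13938 = 10 - -13938 = 10 + 13938 = 13948$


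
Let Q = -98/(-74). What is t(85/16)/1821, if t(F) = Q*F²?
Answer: 354025/17248512 ≈ 0.020525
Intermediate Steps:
Q = 49/37 (Q = -98*(-1/74) = 49/37 ≈ 1.3243)
t(F) = 49*F²/37
t(85/16)/1821 = (49*(85/16)²/37)/1821 = (49*(85*(1/16))²/37)*(1/1821) = (49*(85/16)²/37)*(1/1821) = ((49/37)*(7225/256))*(1/1821) = (354025/9472)*(1/1821) = 354025/17248512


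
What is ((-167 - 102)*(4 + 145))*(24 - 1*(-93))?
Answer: -4689477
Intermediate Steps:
((-167 - 102)*(4 + 145))*(24 - 1*(-93)) = (-269*149)*(24 + 93) = -40081*117 = -4689477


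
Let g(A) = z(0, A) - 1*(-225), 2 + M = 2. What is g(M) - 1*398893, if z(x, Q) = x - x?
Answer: -398668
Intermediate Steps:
M = 0 (M = -2 + 2 = 0)
z(x, Q) = 0
g(A) = 225 (g(A) = 0 - 1*(-225) = 0 + 225 = 225)
g(M) - 1*398893 = 225 - 1*398893 = 225 - 398893 = -398668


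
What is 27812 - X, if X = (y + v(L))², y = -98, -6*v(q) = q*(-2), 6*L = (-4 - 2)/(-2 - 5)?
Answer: 8033843/441 ≈ 18217.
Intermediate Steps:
L = ⅐ (L = ((-4 - 2)/(-2 - 5))/6 = (-6/(-7))/6 = (-6*(-⅐))/6 = (⅙)*(6/7) = ⅐ ≈ 0.14286)
v(q) = q/3 (v(q) = -q*(-2)/6 = -(-1)*q/3 = q/3)
X = 4231249/441 (X = (-98 + (⅓)*(⅐))² = (-98 + 1/21)² = (-2057/21)² = 4231249/441 ≈ 9594.7)
27812 - X = 27812 - 1*4231249/441 = 27812 - 4231249/441 = 8033843/441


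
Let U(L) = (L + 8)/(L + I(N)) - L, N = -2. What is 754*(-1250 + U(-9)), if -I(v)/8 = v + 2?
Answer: -8420672/9 ≈ -9.3563e+5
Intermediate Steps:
I(v) = -16 - 8*v (I(v) = -8*(v + 2) = -8*(2 + v) = -16 - 8*v)
U(L) = -L + (8 + L)/L (U(L) = (L + 8)/(L + (-16 - 8*(-2))) - L = (8 + L)/(L + (-16 + 16)) - L = (8 + L)/(L + 0) - L = (8 + L)/L - L = -L + (8 + L)/L)
754*(-1250 + U(-9)) = 754*(-1250 + (1 - 1*(-9) + 8/(-9))) = 754*(-1250 + (1 + 9 + 8*(-⅑))) = 754*(-1250 + (1 + 9 - 8/9)) = 754*(-1250 + 82/9) = 754*(-11168/9) = -8420672/9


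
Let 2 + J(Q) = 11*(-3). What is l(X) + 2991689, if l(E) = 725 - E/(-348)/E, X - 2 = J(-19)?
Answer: 1041360073/348 ≈ 2.9924e+6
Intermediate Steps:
J(Q) = -35 (J(Q) = -2 + 11*(-3) = -2 - 33 = -35)
X = -33 (X = 2 - 35 = -33)
l(E) = 252301/348 (l(E) = 725 - E*(-1/348)/E = 725 - (-E/348)/E = 725 - 1*(-1/348) = 725 + 1/348 = 252301/348)
l(X) + 2991689 = 252301/348 + 2991689 = 1041360073/348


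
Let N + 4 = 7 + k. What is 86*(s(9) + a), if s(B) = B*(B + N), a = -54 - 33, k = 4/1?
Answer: 4902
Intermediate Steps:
k = 4 (k = 4*1 = 4)
N = 7 (N = -4 + (7 + 4) = -4 + 11 = 7)
a = -87
s(B) = B*(7 + B) (s(B) = B*(B + 7) = B*(7 + B))
86*(s(9) + a) = 86*(9*(7 + 9) - 87) = 86*(9*16 - 87) = 86*(144 - 87) = 86*57 = 4902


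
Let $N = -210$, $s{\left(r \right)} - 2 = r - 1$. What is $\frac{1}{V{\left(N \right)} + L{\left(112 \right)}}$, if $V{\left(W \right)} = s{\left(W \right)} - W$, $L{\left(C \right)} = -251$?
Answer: $- \frac{1}{250} \approx -0.004$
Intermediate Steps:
$s{\left(r \right)} = 1 + r$ ($s{\left(r \right)} = 2 + \left(r - 1\right) = 2 + \left(-1 + r\right) = 1 + r$)
$V{\left(W \right)} = 1$ ($V{\left(W \right)} = \left(1 + W\right) - W = 1$)
$\frac{1}{V{\left(N \right)} + L{\left(112 \right)}} = \frac{1}{1 - 251} = \frac{1}{-250} = - \frac{1}{250}$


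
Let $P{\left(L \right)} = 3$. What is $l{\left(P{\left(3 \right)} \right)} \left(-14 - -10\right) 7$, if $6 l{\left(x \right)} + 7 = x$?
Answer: $\frac{56}{3} \approx 18.667$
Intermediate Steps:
$l{\left(x \right)} = - \frac{7}{6} + \frac{x}{6}$
$l{\left(P{\left(3 \right)} \right)} \left(-14 - -10\right) 7 = \left(- \frac{7}{6} + \frac{1}{6} \cdot 3\right) \left(-14 - -10\right) 7 = \left(- \frac{7}{6} + \frac{1}{2}\right) \left(-14 + 10\right) 7 = \left(- \frac{2}{3}\right) \left(-4\right) 7 = \frac{8}{3} \cdot 7 = \frac{56}{3}$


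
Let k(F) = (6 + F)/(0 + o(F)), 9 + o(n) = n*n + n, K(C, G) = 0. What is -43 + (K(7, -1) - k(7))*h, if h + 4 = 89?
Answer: -3126/47 ≈ -66.511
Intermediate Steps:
o(n) = -9 + n + n² (o(n) = -9 + (n*n + n) = -9 + (n² + n) = -9 + (n + n²) = -9 + n + n²)
h = 85 (h = -4 + 89 = 85)
k(F) = (6 + F)/(-9 + F + F²) (k(F) = (6 + F)/(0 + (-9 + F + F²)) = (6 + F)/(-9 + F + F²))
-43 + (K(7, -1) - k(7))*h = -43 + (0 - (6 + 7)/(-9 + 7 + 7²))*85 = -43 + (0 - 13/(-9 + 7 + 49))*85 = -43 + (0 - 13/47)*85 = -43 - 13/47*85 = -43 - 1105/47 = -3126/47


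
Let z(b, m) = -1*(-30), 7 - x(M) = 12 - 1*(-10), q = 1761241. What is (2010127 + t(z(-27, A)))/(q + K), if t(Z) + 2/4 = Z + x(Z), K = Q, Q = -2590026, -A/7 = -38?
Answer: -4020283/1657570 ≈ -2.4254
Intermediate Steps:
A = 266 (A = -7*(-38) = 266)
x(M) = -15 (x(M) = 7 - (12 - 1*(-10)) = 7 - (12 + 10) = 7 - 1*22 = 7 - 22 = -15)
K = -2590026
z(b, m) = 30
t(Z) = -31/2 + Z (t(Z) = -½ + (Z - 15) = -½ + (-15 + Z) = -31/2 + Z)
(2010127 + t(z(-27, A)))/(q + K) = (2010127 + (-31/2 + 30))/(1761241 - 2590026) = (2010127 + 29/2)/(-828785) = (4020283/2)*(-1/828785) = -4020283/1657570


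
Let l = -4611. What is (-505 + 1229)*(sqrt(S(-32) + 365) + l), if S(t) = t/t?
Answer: -3338364 + 724*sqrt(366) ≈ -3.3245e+6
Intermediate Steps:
S(t) = 1
(-505 + 1229)*(sqrt(S(-32) + 365) + l) = (-505 + 1229)*(sqrt(1 + 365) - 4611) = 724*(sqrt(366) - 4611) = 724*(-4611 + sqrt(366)) = -3338364 + 724*sqrt(366)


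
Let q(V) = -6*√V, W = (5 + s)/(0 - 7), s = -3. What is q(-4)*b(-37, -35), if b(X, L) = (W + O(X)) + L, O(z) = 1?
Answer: 2880*I/7 ≈ 411.43*I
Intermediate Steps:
W = -2/7 (W = (5 - 3)/(0 - 7) = 2/(-7) = 2*(-⅐) = -2/7 ≈ -0.28571)
b(X, L) = 5/7 + L (b(X, L) = (-2/7 + 1) + L = 5/7 + L)
q(-4)*b(-37, -35) = (-12*I)*(5/7 - 35) = -12*I*(-240/7) = 2880*I/7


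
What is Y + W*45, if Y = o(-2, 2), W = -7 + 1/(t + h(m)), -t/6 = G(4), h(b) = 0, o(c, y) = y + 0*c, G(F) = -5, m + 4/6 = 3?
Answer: -623/2 ≈ -311.50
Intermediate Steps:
m = 7/3 (m = -⅔ + 3 = 7/3 ≈ 2.3333)
o(c, y) = y (o(c, y) = y + 0 = y)
t = 30 (t = -6*(-5) = 30)
W = -209/30 (W = -7 + 1/(30 + 0) = -7 + 1/30 = -209/30 ≈ -6.9667)
Y = 2
Y + W*45 = 2 - 209/30*45 = 2 - 627/2 = -623/2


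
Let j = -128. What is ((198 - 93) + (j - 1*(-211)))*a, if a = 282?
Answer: 53016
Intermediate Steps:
((198 - 93) + (j - 1*(-211)))*a = ((198 - 93) + (-128 - 1*(-211)))*282 = (105 + (-128 + 211))*282 = (105 + 83)*282 = 188*282 = 53016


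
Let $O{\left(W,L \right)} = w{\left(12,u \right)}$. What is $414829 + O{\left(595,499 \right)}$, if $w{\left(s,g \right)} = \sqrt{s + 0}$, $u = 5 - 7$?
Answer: $414829 + 2 \sqrt{3} \approx 4.1483 \cdot 10^{5}$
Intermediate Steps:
$u = -2$
$w{\left(s,g \right)} = \sqrt{s}$
$O{\left(W,L \right)} = 2 \sqrt{3}$ ($O{\left(W,L \right)} = \sqrt{12} = 2 \sqrt{3}$)
$414829 + O{\left(595,499 \right)} = 414829 + 2 \sqrt{3}$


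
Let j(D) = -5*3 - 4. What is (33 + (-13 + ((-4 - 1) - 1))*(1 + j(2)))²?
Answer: 140625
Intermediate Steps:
j(D) = -19 (j(D) = -15 - 4 = -19)
(33 + (-13 + ((-4 - 1) - 1))*(1 + j(2)))² = (33 + (-13 + ((-4 - 1) - 1))*(1 - 19))² = (33 + (-13 + (-5 - 1))*(-18))² = (33 + (-13 - 6)*(-18))² = (33 - 19*(-18))² = (33 + 342)² = 375² = 140625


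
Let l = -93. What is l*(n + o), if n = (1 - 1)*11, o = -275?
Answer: 25575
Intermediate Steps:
n = 0 (n = 0*11 = 0)
l*(n + o) = -93*(0 - 275) = -93*(-275) = 25575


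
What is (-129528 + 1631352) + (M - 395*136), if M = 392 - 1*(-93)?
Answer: 1448589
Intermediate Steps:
M = 485 (M = 392 + 93 = 485)
(-129528 + 1631352) + (M - 395*136) = (-129528 + 1631352) + (485 - 395*136) = 1501824 + (485 - 53720) = 1501824 - 53235 = 1448589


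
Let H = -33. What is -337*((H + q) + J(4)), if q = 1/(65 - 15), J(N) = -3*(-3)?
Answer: 404063/50 ≈ 8081.3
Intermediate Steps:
J(N) = 9
q = 1/50 ≈ 0.020000
-337*((H + q) + J(4)) = -337*((-33 + 1/50) + 9) = -337*(-1649/50 + 9) = -337*(-1199/50) = 404063/50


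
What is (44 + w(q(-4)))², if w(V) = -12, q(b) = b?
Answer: 1024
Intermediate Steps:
(44 + w(q(-4)))² = (44 - 12)² = 32² = 1024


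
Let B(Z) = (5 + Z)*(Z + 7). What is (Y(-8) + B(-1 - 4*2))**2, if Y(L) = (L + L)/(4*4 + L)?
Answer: 36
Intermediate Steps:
B(Z) = (5 + Z)*(7 + Z)
Y(L) = 2*L/(16 + L) (Y(L) = (2*L)/(16 + L) = 2*L/(16 + L))
(Y(-8) + B(-1 - 4*2))**2 = (2*(-8)/(16 - 8) + (35 + (-1 - 4*2)**2 + 12*(-1 - 4*2)))**2 = (2*(-8)/8 + (35 + (-1 - 8)**2 + 12*(-1 - 8)))**2 = (2*(-8)*(1/8) + (35 + (-9)**2 + 12*(-9)))**2 = (-2 + (35 + 81 - 108))**2 = (-2 + 8)**2 = 6**2 = 36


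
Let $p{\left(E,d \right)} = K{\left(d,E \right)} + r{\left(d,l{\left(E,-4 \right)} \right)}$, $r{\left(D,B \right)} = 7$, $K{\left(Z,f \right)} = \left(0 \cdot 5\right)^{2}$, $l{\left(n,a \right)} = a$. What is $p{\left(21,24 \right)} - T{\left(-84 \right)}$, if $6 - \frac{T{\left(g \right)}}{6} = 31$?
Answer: $157$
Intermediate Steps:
$T{\left(g \right)} = -150$ ($T{\left(g \right)} = 36 - 186 = -150$)
$K{\left(Z,f \right)} = 0$ ($K{\left(Z,f \right)} = 0^{2} = 0$)
$p{\left(E,d \right)} = 7$ ($p{\left(E,d \right)} = 0 + 7 = 7$)
$p{\left(21,24 \right)} - T{\left(-84 \right)} = 7 - -150 = 7 + 150 = 157$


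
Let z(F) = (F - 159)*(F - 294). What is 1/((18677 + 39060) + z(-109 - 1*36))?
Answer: 1/191193 ≈ 5.2303e-6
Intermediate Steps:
z(F) = (-294 + F)*(-159 + F) (z(F) = (-159 + F)*(-294 + F) = (-294 + F)*(-159 + F))
1/((18677 + 39060) + z(-109 - 1*36)) = 1/((18677 + 39060) + (46746 + (-109 - 1*36)² - 453*(-109 - 1*36))) = 1/(57737 + (46746 + (-109 - 36)² - 453*(-109 - 36))) = 1/(57737 + (46746 + (-145)² - 453*(-145))) = 1/(57737 + (46746 + 21025 + 65685)) = 1/(57737 + 133456) = 1/191193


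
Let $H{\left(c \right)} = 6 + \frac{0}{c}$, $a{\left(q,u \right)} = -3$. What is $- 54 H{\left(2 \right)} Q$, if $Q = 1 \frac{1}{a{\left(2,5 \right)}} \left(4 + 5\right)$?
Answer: $972$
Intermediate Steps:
$H{\left(c \right)} = 6$ ($H{\left(c \right)} = 6 + 0 = 6$)
$Q = -3$ ($Q = 1 \frac{1}{-3} \left(4 + 5\right) = 1 \left(- \frac{1}{3}\right) 9 = \left(- \frac{1}{3}\right) 9 = -3$)
$- 54 H{\left(2 \right)} Q = \left(-54\right) 6 \left(-3\right) = \left(-324\right) \left(-3\right) = 972$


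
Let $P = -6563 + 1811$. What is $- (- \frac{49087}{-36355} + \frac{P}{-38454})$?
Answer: $- \frac{343391743}{232999195} \approx -1.4738$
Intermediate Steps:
$P = -4752$
$- (- \frac{49087}{-36355} + \frac{P}{-38454}) = - (- \frac{49087}{-36355} - \frac{4752}{-38454}) = - (\left(-49087\right) \left(- \frac{1}{36355}\right) - - \frac{792}{6409}) = - (\frac{49087}{36355} + \frac{792}{6409}) = \left(-1\right) \frac{343391743}{232999195} = - \frac{343391743}{232999195}$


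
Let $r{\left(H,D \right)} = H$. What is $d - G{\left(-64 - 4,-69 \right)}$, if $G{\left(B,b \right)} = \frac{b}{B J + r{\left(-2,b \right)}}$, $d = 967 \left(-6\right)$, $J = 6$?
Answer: $- \frac{2378889}{410} \approx -5802.2$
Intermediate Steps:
$d = -5802$
$G{\left(B,b \right)} = \frac{b}{-2 + 6 B}$ ($G{\left(B,b \right)} = \frac{b}{B 6 - 2} = \frac{b}{6 B - 2} = \frac{b}{-2 + 6 B}$)
$d - G{\left(-64 - 4,-69 \right)} = -5802 - \frac{1}{2} \left(-69\right) \frac{1}{-1 + 3 \left(-64 - 4\right)} = -5802 - \frac{1}{2} \left(-69\right) \frac{1}{-1 + 3 \left(-68\right)} = -5802 - \frac{1}{2} \left(-69\right) \frac{1}{-1 - 204} = -5802 - \frac{1}{2} \left(-69\right) \frac{1}{-205} = -5802 - \frac{1}{2} \left(-69\right) \left(- \frac{1}{205}\right) = -5802 - \frac{69}{410} = - \frac{2378889}{410}$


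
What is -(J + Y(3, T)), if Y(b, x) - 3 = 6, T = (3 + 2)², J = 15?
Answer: -24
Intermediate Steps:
T = 25 (T = 5² = 25)
Y(b, x) = 9 (Y(b, x) = 3 + 6 = 9)
-(J + Y(3, T)) = -(15 + 9) = -1*24 = -24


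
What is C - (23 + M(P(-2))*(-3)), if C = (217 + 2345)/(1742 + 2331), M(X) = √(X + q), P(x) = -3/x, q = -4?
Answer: -91117/4073 + 3*I*√10/2 ≈ -22.371 + 4.7434*I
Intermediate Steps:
M(X) = √(-4 + X) (M(X) = √(X - 4) = √(-4 + X))
C = 2562/4073 ≈ 0.62902
C - (23 + M(P(-2))*(-3)) = 2562/4073 - (23 + √(-4 - 3/(-2))*(-3)) = 2562/4073 - (23 + √(-4 - 3*(-½))*(-3)) = 2562/4073 - (23 + √(-4 + 3/2)*(-3)) = 2562/4073 - (23 + √(-5/2)*(-3)) = 2562/4073 - (23 + (I*√10/2)*(-3)) = 2562/4073 - (23 - 3*I*√10/2) = 2562/4073 + (-23 + 3*I*√10/2) = -91117/4073 + 3*I*√10/2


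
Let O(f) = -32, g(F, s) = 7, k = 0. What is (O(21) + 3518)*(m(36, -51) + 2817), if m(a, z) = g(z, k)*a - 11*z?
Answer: 12654180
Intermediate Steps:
m(a, z) = -11*z + 7*a (m(a, z) = 7*a - 11*z = -11*z + 7*a)
(O(21) + 3518)*(m(36, -51) + 2817) = (-32 + 3518)*((-11*(-51) + 7*36) + 2817) = 3486*((561 + 252) + 2817) = 3486*(813 + 2817) = 3486*3630 = 12654180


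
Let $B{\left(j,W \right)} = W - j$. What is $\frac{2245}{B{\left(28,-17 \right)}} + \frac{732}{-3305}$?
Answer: $- \frac{1490533}{29745} \approx -50.11$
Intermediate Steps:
$\frac{2245}{B{\left(28,-17 \right)}} + \frac{732}{-3305} = \frac{2245}{-17 - 28} + \frac{732}{-3305} = \frac{2245}{-17 - 28} + 732 \left(- \frac{1}{3305}\right) = \frac{2245}{-45} - \frac{732}{3305} = 2245 \left(- \frac{1}{45}\right) - \frac{732}{3305} = - \frac{449}{9} - \frac{732}{3305} = - \frac{1490533}{29745}$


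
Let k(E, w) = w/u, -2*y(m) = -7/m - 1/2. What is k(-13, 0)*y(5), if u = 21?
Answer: 0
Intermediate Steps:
y(m) = ¼ + 7/(2*m) (y(m) = -(-7/m - 1/2)/2 = -(-7/m - 1*½)/2 = -(-7/m - ½)/2 = -(-½ - 7/m)/2 = ¼ + 7/(2*m))
k(E, w) = w/21
k(-13, 0)*y(5) = ((1/21)*0)*((¼)*(14 + 5)/5) = 0*((¼)*(⅕)*19) = 0*(19/20) = 0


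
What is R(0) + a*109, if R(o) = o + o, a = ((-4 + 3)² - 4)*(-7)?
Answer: 2289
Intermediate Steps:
a = 21 (a = ((-1)² - 4)*(-7) = (1 - 4)*(-7) = -3*(-7) = 21)
R(o) = 2*o
R(0) + a*109 = 2*0 + 21*109 = 0 + 2289 = 2289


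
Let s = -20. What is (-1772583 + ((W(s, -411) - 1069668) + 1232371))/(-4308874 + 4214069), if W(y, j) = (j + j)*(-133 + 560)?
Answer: 1960874/94805 ≈ 20.683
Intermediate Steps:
W(y, j) = 854*j (W(y, j) = (2*j)*427 = 854*j)
(-1772583 + ((W(s, -411) - 1069668) + 1232371))/(-4308874 + 4214069) = (-1772583 + ((854*(-411) - 1069668) + 1232371))/(-4308874 + 4214069) = (-1772583 + ((-350994 - 1069668) + 1232371))/(-94805) = (-1772583 + (-1420662 + 1232371))*(-1/94805) = (-1772583 - 188291)*(-1/94805) = -1960874*(-1/94805) = 1960874/94805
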